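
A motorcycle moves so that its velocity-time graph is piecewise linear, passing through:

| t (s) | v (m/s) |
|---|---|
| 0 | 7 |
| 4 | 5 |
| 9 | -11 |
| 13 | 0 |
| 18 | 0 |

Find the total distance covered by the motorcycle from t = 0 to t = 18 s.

Distance (not displacement) is the total path length: add the absolute areas under v-t.
0–4 s: |½(7 + 5)(4)| = 24 m
4–9 s: v = 0 at t = 5.5625 s; triangle areas 3.90625 + 18.90625 = 22.8125 m
9–13 s: |½(-11 + 0)(4)| = 22 m
13–18 s: |0| × 5 = 0 m
Total distance = 68.8125 m

68.8125 m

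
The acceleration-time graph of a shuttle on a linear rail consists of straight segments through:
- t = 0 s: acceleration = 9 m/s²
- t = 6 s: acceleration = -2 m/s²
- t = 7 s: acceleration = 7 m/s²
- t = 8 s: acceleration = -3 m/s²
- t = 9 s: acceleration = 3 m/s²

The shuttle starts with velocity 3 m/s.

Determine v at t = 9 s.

Δv equals the area under the a-t graph; then v = v₀ + Δv.
0–6 s: ½(9 + -2)(6) = 21 m/s
6–7 s: ½(-2 + 7)(1) = 2.5 m/s
7–8 s: ½(7 + -3)(1) = 2 m/s
8–9 s: ½(-3 + 3)(1) = 0 m/s
Δv = 25.5 m/s, so v(9) = 3 + (25.5) = 28.5 m/s.

28.5 m/s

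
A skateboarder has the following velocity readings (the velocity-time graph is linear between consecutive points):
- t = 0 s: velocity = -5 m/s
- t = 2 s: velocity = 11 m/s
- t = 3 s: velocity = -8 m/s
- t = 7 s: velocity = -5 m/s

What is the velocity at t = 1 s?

On 0–2 s the graph is linear from -5 to 11 m/s: v(1) = -5 + (11 − -5)·(1 − 0)/(2 − 0) = 3 m/s.

3 m/s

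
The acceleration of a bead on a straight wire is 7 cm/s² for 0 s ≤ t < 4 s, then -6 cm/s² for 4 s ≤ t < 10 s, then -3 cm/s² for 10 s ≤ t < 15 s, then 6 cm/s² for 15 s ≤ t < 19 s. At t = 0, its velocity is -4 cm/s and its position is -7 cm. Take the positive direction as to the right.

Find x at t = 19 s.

On each constant-a segment, Δv = aΔt and Δx = v₀Δt + ½aΔt²; chain segment to segment.
0–4 s: v starts -4 cm/s; Δx = -4·4 + ½·7·4² = 40 cm; v ends 24 cm/s.
4–10 s: v starts 24 cm/s; Δx = 24·6 + ½·-6·6² = 36 cm; v ends -12 cm/s.
10–15 s: v starts -12 cm/s; Δx = -12·5 + ½·-3·5² = -97.5 cm; v ends -27 cm/s.
15–19 s: v starts -27 cm/s; Δx = -27·4 + ½·6·4² = -60 cm; v ends -3 cm/s.
x(19) = -7 + Σ Δx = -88.5 cm.

-88.5 cm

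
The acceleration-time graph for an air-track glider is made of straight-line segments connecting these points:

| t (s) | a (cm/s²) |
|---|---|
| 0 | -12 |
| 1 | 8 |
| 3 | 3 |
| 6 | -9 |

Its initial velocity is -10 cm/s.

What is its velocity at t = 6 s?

Δv equals the area under the a-t graph; then v = v₀ + Δv.
0–1 s: ½(-12 + 8)(1) = -2 cm/s
1–3 s: ½(8 + 3)(2) = 11 cm/s
3–6 s: ½(3 + -9)(3) = -9 cm/s
Δv = 0 cm/s, so v(6) = -10 + (0) = -10 cm/s.

-10 cm/s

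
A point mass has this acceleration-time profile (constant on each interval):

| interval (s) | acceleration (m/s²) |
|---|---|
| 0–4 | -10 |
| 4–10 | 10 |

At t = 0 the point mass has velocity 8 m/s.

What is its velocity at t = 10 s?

Δv equals the area under the a-t graph; then v = v₀ + Δv.
0–4 s: -10 × 4 = -40 m/s
4–10 s: 10 × 6 = 60 m/s
Δv = 20 m/s, so v(10) = 8 + (20) = 28 m/s.

28 m/s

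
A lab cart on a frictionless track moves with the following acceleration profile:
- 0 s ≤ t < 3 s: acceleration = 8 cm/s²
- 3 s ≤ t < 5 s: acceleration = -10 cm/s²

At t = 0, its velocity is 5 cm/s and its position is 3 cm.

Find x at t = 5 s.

92 cm

On each constant-a segment, Δv = aΔt and Δx = v₀Δt + ½aΔt²; chain segment to segment.
0–3 s: v starts 5 cm/s; Δx = 5·3 + ½·8·3² = 51 cm; v ends 29 cm/s.
3–5 s: v starts 29 cm/s; Δx = 29·2 + ½·-10·2² = 38 cm; v ends 9 cm/s.
x(5) = 3 + Σ Δx = 92 cm.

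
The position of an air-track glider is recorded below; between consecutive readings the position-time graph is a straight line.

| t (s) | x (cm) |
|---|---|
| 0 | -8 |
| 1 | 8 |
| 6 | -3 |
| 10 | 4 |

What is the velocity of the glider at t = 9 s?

1.75 cm/s

Velocity is the slope of the x-t graph on 6–10 s: (4 − -3)/(10 − 6) = 1.75 cm/s.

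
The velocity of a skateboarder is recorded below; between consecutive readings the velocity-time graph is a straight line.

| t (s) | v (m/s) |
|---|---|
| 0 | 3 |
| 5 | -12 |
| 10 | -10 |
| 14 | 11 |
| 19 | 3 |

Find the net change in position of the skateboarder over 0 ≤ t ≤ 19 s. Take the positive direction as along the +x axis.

Displacement is the signed area under the v-t curve.
0–5 s: ½(3 + -12)(5) = -22.5 m
5–10 s: ½(-12 + -10)(5) = -55 m
10–14 s: ½(-10 + 11)(4) = 2 m
14–19 s: ½(11 + 3)(5) = 35 m
Net displacement = -40.5 m

-40.5 m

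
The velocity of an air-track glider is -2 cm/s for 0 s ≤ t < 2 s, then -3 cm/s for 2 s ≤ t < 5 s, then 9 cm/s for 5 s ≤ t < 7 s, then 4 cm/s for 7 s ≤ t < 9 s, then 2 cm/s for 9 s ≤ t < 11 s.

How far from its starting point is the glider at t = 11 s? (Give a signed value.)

17 cm

Net displacement equals the area under the velocity-time graph (areas below the axis count negative).
0–2 s: -2 × 2 = -4 cm
2–5 s: -3 × 3 = -9 cm
5–7 s: 9 × 2 = 18 cm
7–9 s: 4 × 2 = 8 cm
9–11 s: 2 × 2 = 4 cm
Net displacement = 17 cm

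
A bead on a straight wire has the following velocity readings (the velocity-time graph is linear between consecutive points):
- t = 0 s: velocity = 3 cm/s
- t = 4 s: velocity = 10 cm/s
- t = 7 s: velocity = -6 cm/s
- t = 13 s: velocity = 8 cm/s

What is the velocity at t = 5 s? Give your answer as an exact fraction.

On 4–7 s the graph is linear from 10 to -6 cm/s: v(5) = 10 + (-6 − 10)·(5 − 4)/(7 − 4) = 14/3 cm/s.

14/3 cm/s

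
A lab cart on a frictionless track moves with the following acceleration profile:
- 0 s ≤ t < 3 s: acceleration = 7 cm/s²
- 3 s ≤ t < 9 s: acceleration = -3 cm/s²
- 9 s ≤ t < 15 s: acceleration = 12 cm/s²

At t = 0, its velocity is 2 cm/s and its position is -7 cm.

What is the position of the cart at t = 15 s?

On each constant-a segment, Δv = aΔt and Δx = v₀Δt + ½aΔt²; chain segment to segment.
0–3 s: v starts 2 cm/s; Δx = 2·3 + ½·7·3² = 37.5 cm; v ends 23 cm/s.
3–9 s: v starts 23 cm/s; Δx = 23·6 + ½·-3·6² = 84 cm; v ends 5 cm/s.
9–15 s: v starts 5 cm/s; Δx = 5·6 + ½·12·6² = 246 cm; v ends 77 cm/s.
x(15) = -7 + Σ Δx = 360.5 cm.

360.5 cm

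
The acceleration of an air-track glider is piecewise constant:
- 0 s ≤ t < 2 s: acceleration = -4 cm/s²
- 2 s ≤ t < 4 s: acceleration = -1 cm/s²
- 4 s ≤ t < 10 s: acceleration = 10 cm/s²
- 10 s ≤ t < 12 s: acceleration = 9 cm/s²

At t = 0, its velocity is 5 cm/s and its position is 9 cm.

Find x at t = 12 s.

On each constant-a segment, Δv = aΔt and Δx = v₀Δt + ½aΔt²; chain segment to segment.
0–2 s: v starts 5 cm/s; Δx = 5·2 + ½·-4·2² = 2 cm; v ends -3 cm/s.
2–4 s: v starts -3 cm/s; Δx = -3·2 + ½·-1·2² = -8 cm; v ends -5 cm/s.
4–10 s: v starts -5 cm/s; Δx = -5·6 + ½·10·6² = 150 cm; v ends 55 cm/s.
10–12 s: v starts 55 cm/s; Δx = 55·2 + ½·9·2² = 128 cm; v ends 73 cm/s.
x(12) = 9 + Σ Δx = 281 cm.

281 cm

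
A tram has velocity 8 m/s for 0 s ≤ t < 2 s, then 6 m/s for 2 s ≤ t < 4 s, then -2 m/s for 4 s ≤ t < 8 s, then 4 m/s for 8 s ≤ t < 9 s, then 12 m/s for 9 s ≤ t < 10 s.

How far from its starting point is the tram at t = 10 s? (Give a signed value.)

Displacement is the signed area under the v-t curve.
0–2 s: 8 × 2 = 16 m
2–4 s: 6 × 2 = 12 m
4–8 s: -2 × 4 = -8 m
8–9 s: 4 × 1 = 4 m
9–10 s: 12 × 1 = 12 m
Net displacement = 36 m

36 m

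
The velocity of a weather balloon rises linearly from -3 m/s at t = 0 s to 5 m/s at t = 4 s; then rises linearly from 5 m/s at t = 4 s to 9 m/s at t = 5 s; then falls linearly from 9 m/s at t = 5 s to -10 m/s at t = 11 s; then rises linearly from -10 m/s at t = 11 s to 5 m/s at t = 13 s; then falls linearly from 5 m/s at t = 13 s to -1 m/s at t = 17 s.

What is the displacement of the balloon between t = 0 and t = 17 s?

11 m

Net displacement equals the area under the velocity-time graph (areas below the axis count negative).
0–4 s: ½(-3 + 5)(4) = 4 m
4–5 s: ½(5 + 9)(1) = 7 m
5–11 s: ½(9 + -10)(6) = -3 m
11–13 s: ½(-10 + 5)(2) = -5 m
13–17 s: ½(5 + -1)(4) = 8 m
Net displacement = 11 m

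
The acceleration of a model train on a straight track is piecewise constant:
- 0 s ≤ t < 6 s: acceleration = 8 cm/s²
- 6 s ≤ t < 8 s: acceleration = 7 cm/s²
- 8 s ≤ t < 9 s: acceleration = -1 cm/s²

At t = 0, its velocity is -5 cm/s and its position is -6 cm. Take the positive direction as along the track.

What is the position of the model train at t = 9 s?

On each constant-a segment, Δv = aΔt and Δx = v₀Δt + ½aΔt²; chain segment to segment.
0–6 s: v starts -5 cm/s; Δx = -5·6 + ½·8·6² = 114 cm; v ends 43 cm/s.
6–8 s: v starts 43 cm/s; Δx = 43·2 + ½·7·2² = 100 cm; v ends 57 cm/s.
8–9 s: v starts 57 cm/s; Δx = 57·1 + ½·-1·1² = 56.5 cm; v ends 56 cm/s.
x(9) = -6 + Σ Δx = 264.5 cm.

264.5 cm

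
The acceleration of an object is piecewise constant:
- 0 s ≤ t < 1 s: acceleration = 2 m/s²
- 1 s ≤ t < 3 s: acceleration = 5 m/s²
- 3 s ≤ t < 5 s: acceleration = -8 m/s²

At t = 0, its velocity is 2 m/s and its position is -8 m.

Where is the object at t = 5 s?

On each constant-a segment, Δv = aΔt and Δx = v₀Δt + ½aΔt²; chain segment to segment.
0–1 s: v starts 2 m/s; Δx = 2·1 + ½·2·1² = 3 m; v ends 4 m/s.
1–3 s: v starts 4 m/s; Δx = 4·2 + ½·5·2² = 18 m; v ends 14 m/s.
3–5 s: v starts 14 m/s; Δx = 14·2 + ½·-8·2² = 12 m; v ends -2 m/s.
x(5) = -8 + Σ Δx = 25 m.

25 m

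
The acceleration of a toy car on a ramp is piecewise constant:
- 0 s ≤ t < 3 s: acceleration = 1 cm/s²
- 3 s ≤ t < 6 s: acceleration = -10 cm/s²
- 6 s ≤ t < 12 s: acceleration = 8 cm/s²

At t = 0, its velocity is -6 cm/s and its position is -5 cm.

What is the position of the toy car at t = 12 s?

On each constant-a segment, Δv = aΔt and Δx = v₀Δt + ½aΔt²; chain segment to segment.
0–3 s: v starts -6 cm/s; Δx = -6·3 + ½·1·3² = -13.5 cm; v ends -3 cm/s.
3–6 s: v starts -3 cm/s; Δx = -3·3 + ½·-10·3² = -54 cm; v ends -33 cm/s.
6–12 s: v starts -33 cm/s; Δx = -33·6 + ½·8·6² = -54 cm; v ends 15 cm/s.
x(12) = -5 + Σ Δx = -126.5 cm.

-126.5 cm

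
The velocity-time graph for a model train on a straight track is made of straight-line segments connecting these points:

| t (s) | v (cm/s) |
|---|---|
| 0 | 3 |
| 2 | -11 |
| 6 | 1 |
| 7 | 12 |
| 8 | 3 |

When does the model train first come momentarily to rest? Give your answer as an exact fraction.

t = 3/7 s

v changes sign on 0–2 s (from 3 to -11); the graph is linear there, so v = 0 at t = 0 + (-3)·(2 − 0)/(-11 − 3) = 3/7 s.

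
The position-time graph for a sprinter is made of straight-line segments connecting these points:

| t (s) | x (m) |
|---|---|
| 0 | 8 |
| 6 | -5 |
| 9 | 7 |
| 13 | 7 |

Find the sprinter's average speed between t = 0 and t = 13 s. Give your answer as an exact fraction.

Average speed = (total path length)/(elapsed time); on a piecewise-linear x-t graph the path length is Σ|Δx|.
0–6 s: |Δx| = |-5 − 8| = 13 m
6–9 s: |Δx| = |7 − -5| = 12 m
9–13 s: |Δx| = |7 − 7| = 0 m
Total path = 25 m; average speed = 25/13 = 25/13 m/s.

25/13 m/s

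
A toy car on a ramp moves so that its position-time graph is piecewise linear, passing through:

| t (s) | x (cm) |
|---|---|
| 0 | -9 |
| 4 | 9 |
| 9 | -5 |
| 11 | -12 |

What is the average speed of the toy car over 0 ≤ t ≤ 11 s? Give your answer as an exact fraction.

Average speed = (total path length)/(elapsed time); on a piecewise-linear x-t graph the path length is Σ|Δx|.
0–4 s: |Δx| = |9 − -9| = 18 cm
4–9 s: |Δx| = |-5 − 9| = 14 cm
9–11 s: |Δx| = |-12 − -5| = 7 cm
Total path = 39 cm; average speed = 39/11 = 39/11 cm/s.

39/11 cm/s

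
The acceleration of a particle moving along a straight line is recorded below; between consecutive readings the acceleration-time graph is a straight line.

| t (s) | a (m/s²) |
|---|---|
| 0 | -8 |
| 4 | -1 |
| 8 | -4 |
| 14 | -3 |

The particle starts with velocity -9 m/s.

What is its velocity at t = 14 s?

-58 m/s

Δv equals the area under the a-t graph; then v = v₀ + Δv.
0–4 s: ½(-8 + -1)(4) = -18 m/s
4–8 s: ½(-1 + -4)(4) = -10 m/s
8–14 s: ½(-4 + -3)(6) = -21 m/s
Δv = -49 m/s, so v(14) = -9 + (-49) = -58 m/s.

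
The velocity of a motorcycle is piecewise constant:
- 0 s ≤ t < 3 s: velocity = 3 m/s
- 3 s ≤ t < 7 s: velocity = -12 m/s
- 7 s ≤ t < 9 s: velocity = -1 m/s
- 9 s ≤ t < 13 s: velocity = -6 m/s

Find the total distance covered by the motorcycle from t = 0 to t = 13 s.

Total distance travelled is ∫|v| dt — sum the magnitudes of each area piece.
0–3 s: |3| × 3 = 9 m
3–7 s: |-12| × 4 = 48 m
7–9 s: |-1| × 2 = 2 m
9–13 s: |-6| × 4 = 24 m
Total distance = 83 m

83 m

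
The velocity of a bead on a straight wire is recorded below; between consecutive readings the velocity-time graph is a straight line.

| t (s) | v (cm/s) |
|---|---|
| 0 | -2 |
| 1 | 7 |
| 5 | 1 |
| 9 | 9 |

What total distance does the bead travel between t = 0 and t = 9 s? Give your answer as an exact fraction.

Total distance travelled is ∫|v| dt — sum the magnitudes of each area piece.
0–1 s: v = 0 at t = 2/9 s; triangle areas 2/9 + 49/18 = 53/18 cm
1–5 s: |½(7 + 1)(4)| = 16 cm
5–9 s: |½(1 + 9)(4)| = 20 cm
Total distance = 701/18 cm

701/18 cm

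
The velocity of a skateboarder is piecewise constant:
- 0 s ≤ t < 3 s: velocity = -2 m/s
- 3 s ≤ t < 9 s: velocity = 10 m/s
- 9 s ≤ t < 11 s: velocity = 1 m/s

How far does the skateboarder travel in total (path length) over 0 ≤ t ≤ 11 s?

Distance (not displacement) is the total path length: add the absolute areas under v-t.
0–3 s: |-2| × 3 = 6 m
3–9 s: |10| × 6 = 60 m
9–11 s: |1| × 2 = 2 m
Total distance = 68 m

68 m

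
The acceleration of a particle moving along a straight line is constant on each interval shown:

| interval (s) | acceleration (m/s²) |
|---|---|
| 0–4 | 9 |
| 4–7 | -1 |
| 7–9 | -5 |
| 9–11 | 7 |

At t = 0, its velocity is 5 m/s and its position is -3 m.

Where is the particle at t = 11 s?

On each constant-a segment, Δv = aΔt and Δx = v₀Δt + ½aΔt²; chain segment to segment.
0–4 s: v starts 5 m/s; Δx = 5·4 + ½·9·4² = 92 m; v ends 41 m/s.
4–7 s: v starts 41 m/s; Δx = 41·3 + ½·-1·3² = 118.5 m; v ends 38 m/s.
7–9 s: v starts 38 m/s; Δx = 38·2 + ½·-5·2² = 66 m; v ends 28 m/s.
9–11 s: v starts 28 m/s; Δx = 28·2 + ½·7·2² = 70 m; v ends 42 m/s.
x(11) = -3 + Σ Δx = 343.5 m.

343.5 m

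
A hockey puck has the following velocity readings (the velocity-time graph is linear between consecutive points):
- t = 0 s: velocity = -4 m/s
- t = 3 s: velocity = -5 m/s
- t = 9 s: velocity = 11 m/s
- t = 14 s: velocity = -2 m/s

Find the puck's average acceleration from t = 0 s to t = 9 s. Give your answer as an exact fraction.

Average acceleration = Δv/Δt = (11 − -4)/(9 − 0) = 5/3 m/s².

5/3 m/s²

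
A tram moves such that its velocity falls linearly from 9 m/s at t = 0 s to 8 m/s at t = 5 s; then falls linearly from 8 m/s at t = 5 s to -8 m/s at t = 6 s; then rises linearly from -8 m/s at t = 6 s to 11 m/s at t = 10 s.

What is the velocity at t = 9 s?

6.25 m/s

On 6–10 s the graph is linear from -8 to 11 m/s: v(9) = -8 + (11 − -8)·(9 − 6)/(10 − 6) = 6.25 m/s.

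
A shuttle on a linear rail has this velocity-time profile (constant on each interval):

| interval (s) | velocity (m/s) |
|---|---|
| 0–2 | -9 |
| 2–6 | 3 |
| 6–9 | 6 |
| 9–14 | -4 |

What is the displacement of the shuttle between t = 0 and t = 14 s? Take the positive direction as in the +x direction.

Displacement is the signed area under the v-t curve.
0–2 s: -9 × 2 = -18 m
2–6 s: 3 × 4 = 12 m
6–9 s: 6 × 3 = 18 m
9–14 s: -4 × 5 = -20 m
Net displacement = -8 m

-8 m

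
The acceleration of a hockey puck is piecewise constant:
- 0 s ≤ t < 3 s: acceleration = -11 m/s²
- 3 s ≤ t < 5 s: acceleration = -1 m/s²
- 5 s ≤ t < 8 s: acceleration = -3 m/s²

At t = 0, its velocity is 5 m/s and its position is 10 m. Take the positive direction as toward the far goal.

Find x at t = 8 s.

-186 m

On each constant-a segment, Δv = aΔt and Δx = v₀Δt + ½aΔt²; chain segment to segment.
0–3 s: v starts 5 m/s; Δx = 5·3 + ½·-11·3² = -34.5 m; v ends -28 m/s.
3–5 s: v starts -28 m/s; Δx = -28·2 + ½·-1·2² = -58 m; v ends -30 m/s.
5–8 s: v starts -30 m/s; Δx = -30·3 + ½·-3·3² = -103.5 m; v ends -39 m/s.
x(8) = 10 + Σ Δx = -186 m.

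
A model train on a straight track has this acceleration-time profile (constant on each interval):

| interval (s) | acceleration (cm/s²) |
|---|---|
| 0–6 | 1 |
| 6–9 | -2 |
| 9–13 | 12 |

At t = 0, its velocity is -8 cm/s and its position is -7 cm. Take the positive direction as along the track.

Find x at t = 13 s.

12 cm

On each constant-a segment, Δv = aΔt and Δx = v₀Δt + ½aΔt²; chain segment to segment.
0–6 s: v starts -8 cm/s; Δx = -8·6 + ½·1·6² = -30 cm; v ends -2 cm/s.
6–9 s: v starts -2 cm/s; Δx = -2·3 + ½·-2·3² = -15 cm; v ends -8 cm/s.
9–13 s: v starts -8 cm/s; Δx = -8·4 + ½·12·4² = 64 cm; v ends 40 cm/s.
x(13) = -7 + Σ Δx = 12 cm.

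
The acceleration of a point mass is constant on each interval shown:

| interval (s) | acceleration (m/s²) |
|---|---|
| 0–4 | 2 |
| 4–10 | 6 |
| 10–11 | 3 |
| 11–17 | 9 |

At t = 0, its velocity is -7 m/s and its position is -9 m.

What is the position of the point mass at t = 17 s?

On each constant-a segment, Δv = aΔt and Δx = v₀Δt + ½aΔt²; chain segment to segment.
0–4 s: v starts -7 m/s; Δx = -7·4 + ½·2·4² = -12 m; v ends 1 m/s.
4–10 s: v starts 1 m/s; Δx = 1·6 + ½·6·6² = 114 m; v ends 37 m/s.
10–11 s: v starts 37 m/s; Δx = 37·1 + ½·3·1² = 38.5 m; v ends 40 m/s.
11–17 s: v starts 40 m/s; Δx = 40·6 + ½·9·6² = 402 m; v ends 94 m/s.
x(17) = -9 + Σ Δx = 533.5 m.

533.5 m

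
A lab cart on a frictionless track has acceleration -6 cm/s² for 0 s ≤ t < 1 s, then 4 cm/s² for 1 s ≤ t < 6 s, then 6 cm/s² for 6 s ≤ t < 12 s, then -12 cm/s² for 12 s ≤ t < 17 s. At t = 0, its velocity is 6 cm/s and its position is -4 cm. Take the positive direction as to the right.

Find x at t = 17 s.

407 cm

On each constant-a segment, Δv = aΔt and Δx = v₀Δt + ½aΔt²; chain segment to segment.
0–1 s: v starts 6 cm/s; Δx = 6·1 + ½·-6·1² = 3 cm; v ends 0 cm/s.
1–6 s: v starts 0 cm/s; Δx = 0·5 + ½·4·5² = 50 cm; v ends 20 cm/s.
6–12 s: v starts 20 cm/s; Δx = 20·6 + ½·6·6² = 228 cm; v ends 56 cm/s.
12–17 s: v starts 56 cm/s; Δx = 56·5 + ½·-12·5² = 130 cm; v ends -4 cm/s.
x(17) = -4 + Σ Δx = 407 cm.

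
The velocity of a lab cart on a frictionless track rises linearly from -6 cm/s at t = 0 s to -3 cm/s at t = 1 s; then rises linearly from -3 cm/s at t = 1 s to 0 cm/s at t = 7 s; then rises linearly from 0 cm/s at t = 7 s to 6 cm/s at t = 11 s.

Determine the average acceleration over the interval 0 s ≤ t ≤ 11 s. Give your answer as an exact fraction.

Average acceleration = Δv/Δt = (6 − -6)/(11 − 0) = 12/11 cm/s².

12/11 cm/s²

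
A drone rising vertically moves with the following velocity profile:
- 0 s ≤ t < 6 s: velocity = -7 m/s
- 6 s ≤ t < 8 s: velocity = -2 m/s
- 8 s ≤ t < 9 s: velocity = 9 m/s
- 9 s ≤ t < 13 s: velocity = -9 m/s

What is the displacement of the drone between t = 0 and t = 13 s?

-73 m

Net displacement equals the area under the velocity-time graph (areas below the axis count negative).
0–6 s: -7 × 6 = -42 m
6–8 s: -2 × 2 = -4 m
8–9 s: 9 × 1 = 9 m
9–13 s: -9 × 4 = -36 m
Net displacement = -73 m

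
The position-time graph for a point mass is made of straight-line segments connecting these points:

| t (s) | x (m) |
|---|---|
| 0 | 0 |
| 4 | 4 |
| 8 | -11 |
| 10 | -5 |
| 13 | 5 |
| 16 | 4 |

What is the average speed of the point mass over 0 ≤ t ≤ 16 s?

2.25 m/s

Average speed = (total path length)/(elapsed time); on a piecewise-linear x-t graph the path length is Σ|Δx|.
0–4 s: |Δx| = |4 − 0| = 4 m
4–8 s: |Δx| = |-11 − 4| = 15 m
8–10 s: |Δx| = |-5 − -11| = 6 m
10–13 s: |Δx| = |5 − -5| = 10 m
13–16 s: |Δx| = |4 − 5| = 1 m
Total path = 36 m; average speed = 36/16 = 2.25 m/s.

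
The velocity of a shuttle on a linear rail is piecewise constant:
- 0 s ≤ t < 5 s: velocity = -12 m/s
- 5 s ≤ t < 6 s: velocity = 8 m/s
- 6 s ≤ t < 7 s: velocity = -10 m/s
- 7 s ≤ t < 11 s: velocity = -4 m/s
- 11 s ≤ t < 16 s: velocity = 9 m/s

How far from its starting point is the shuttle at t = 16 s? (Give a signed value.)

-33 m

Displacement is the signed area under the v-t curve.
0–5 s: -12 × 5 = -60 m
5–6 s: 8 × 1 = 8 m
6–7 s: -10 × 1 = -10 m
7–11 s: -4 × 4 = -16 m
11–16 s: 9 × 5 = 45 m
Net displacement = -33 m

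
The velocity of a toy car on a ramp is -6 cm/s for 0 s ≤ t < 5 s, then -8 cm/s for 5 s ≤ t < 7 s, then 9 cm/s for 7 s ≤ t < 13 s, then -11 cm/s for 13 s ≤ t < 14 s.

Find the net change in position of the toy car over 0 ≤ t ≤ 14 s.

-3 cm

Displacement is the signed area under the v-t curve.
0–5 s: -6 × 5 = -30 cm
5–7 s: -8 × 2 = -16 cm
7–13 s: 9 × 6 = 54 cm
13–14 s: -11 × 1 = -11 cm
Net displacement = -3 cm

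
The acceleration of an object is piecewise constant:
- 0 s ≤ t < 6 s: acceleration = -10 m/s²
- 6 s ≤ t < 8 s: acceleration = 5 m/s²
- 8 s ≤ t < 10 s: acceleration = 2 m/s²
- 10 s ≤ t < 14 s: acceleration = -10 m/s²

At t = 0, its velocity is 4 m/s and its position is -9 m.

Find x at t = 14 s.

-603 m

On each constant-a segment, Δv = aΔt and Δx = v₀Δt + ½aΔt²; chain segment to segment.
0–6 s: v starts 4 m/s; Δx = 4·6 + ½·-10·6² = -156 m; v ends -56 m/s.
6–8 s: v starts -56 m/s; Δx = -56·2 + ½·5·2² = -102 m; v ends -46 m/s.
8–10 s: v starts -46 m/s; Δx = -46·2 + ½·2·2² = -88 m; v ends -42 m/s.
10–14 s: v starts -42 m/s; Δx = -42·4 + ½·-10·4² = -248 m; v ends -82 m/s.
x(14) = -9 + Σ Δx = -603 m.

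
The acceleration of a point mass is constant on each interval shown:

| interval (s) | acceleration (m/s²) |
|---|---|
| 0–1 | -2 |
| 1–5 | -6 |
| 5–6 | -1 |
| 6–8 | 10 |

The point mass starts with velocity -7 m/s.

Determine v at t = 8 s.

-14 m/s

Δv equals the area under the a-t graph; then v = v₀ + Δv.
0–1 s: -2 × 1 = -2 m/s
1–5 s: -6 × 4 = -24 m/s
5–6 s: -1 × 1 = -1 m/s
6–8 s: 10 × 2 = 20 m/s
Δv = -7 m/s, so v(8) = -7 + (-7) = -14 m/s.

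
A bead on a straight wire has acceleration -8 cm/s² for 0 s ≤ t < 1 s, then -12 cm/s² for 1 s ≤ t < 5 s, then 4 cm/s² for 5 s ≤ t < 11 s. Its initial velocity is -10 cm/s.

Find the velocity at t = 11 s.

-42 cm/s

Δv equals the area under the a-t graph; then v = v₀ + Δv.
0–1 s: -8 × 1 = -8 cm/s
1–5 s: -12 × 4 = -48 cm/s
5–11 s: 4 × 6 = 24 cm/s
Δv = -32 cm/s, so v(11) = -10 + (-32) = -42 cm/s.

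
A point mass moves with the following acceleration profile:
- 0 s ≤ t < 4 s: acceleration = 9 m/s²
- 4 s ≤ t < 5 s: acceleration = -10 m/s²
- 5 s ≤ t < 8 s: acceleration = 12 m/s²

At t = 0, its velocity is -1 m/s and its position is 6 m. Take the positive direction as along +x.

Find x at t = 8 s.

233 m

On each constant-a segment, Δv = aΔt and Δx = v₀Δt + ½aΔt²; chain segment to segment.
0–4 s: v starts -1 m/s; Δx = -1·4 + ½·9·4² = 68 m; v ends 35 m/s.
4–5 s: v starts 35 m/s; Δx = 35·1 + ½·-10·1² = 30 m; v ends 25 m/s.
5–8 s: v starts 25 m/s; Δx = 25·3 + ½·12·3² = 129 m; v ends 61 m/s.
x(8) = 6 + Σ Δx = 233 m.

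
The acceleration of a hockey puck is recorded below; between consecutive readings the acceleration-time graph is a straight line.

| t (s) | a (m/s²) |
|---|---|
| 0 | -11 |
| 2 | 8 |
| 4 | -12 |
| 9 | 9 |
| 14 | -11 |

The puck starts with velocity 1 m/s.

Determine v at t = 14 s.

Δv equals the area under the a-t graph; then v = v₀ + Δv.
0–2 s: ½(-11 + 8)(2) = -3 m/s
2–4 s: ½(8 + -12)(2) = -4 m/s
4–9 s: ½(-12 + 9)(5) = -7.5 m/s
9–14 s: ½(9 + -11)(5) = -5 m/s
Δv = -19.5 m/s, so v(14) = 1 + (-19.5) = -18.5 m/s.

-18.5 m/s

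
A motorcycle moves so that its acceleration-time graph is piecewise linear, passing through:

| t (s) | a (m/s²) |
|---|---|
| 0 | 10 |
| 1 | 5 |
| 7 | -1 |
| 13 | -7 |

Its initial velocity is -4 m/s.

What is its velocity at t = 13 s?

Δv equals the area under the a-t graph; then v = v₀ + Δv.
0–1 s: ½(10 + 5)(1) = 7.5 m/s
1–7 s: ½(5 + -1)(6) = 12 m/s
7–13 s: ½(-1 + -7)(6) = -24 m/s
Δv = -4.5 m/s, so v(13) = -4 + (-4.5) = -8.5 m/s.

-8.5 m/s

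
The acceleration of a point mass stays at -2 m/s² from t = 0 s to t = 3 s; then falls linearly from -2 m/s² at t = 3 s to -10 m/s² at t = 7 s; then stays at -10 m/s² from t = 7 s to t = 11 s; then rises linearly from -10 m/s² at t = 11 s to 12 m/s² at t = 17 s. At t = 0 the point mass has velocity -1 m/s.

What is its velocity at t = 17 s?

-65 m/s

Δv equals the area under the a-t graph; then v = v₀ + Δv.
0–3 s: -2 × 3 = -6 m/s
3–7 s: ½(-2 + -10)(4) = -24 m/s
7–11 s: -10 × 4 = -40 m/s
11–17 s: ½(-10 + 12)(6) = 6 m/s
Δv = -64 m/s, so v(17) = -1 + (-64) = -65 m/s.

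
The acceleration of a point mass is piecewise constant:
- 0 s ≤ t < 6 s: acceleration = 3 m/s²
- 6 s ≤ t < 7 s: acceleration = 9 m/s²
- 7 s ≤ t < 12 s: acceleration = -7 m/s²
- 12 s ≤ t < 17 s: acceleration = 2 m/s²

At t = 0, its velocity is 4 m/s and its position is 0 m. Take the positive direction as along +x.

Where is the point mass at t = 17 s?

On each constant-a segment, Δv = aΔt and Δx = v₀Δt + ½aΔt²; chain segment to segment.
0–6 s: v starts 4 m/s; Δx = 4·6 + ½·3·6² = 78 m; v ends 22 m/s.
6–7 s: v starts 22 m/s; Δx = 22·1 + ½·9·1² = 26.5 m; v ends 31 m/s.
7–12 s: v starts 31 m/s; Δx = 31·5 + ½·-7·5² = 67.5 m; v ends -4 m/s.
12–17 s: v starts -4 m/s; Δx = -4·5 + ½·2·5² = 5 m; v ends 6 m/s.
x(17) = 0 + Σ Δx = 177 m.

177 m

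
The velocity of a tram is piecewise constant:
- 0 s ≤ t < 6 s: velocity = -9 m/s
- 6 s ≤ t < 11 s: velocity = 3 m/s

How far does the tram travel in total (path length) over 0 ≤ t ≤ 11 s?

69 m

Distance (not displacement) is the total path length: add the absolute areas under v-t.
0–6 s: |-9| × 6 = 54 m
6–11 s: |3| × 5 = 15 m
Total distance = 69 m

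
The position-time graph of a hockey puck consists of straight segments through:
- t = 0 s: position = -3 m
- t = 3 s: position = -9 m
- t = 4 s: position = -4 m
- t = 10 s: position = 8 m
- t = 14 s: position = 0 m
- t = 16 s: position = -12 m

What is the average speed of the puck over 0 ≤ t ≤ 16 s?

Average speed = (total path length)/(elapsed time); on a piecewise-linear x-t graph the path length is Σ|Δx|.
0–3 s: |Δx| = |-9 − -3| = 6 m
3–4 s: |Δx| = |-4 − -9| = 5 m
4–10 s: |Δx| = |8 − -4| = 12 m
10–14 s: |Δx| = |0 − 8| = 8 m
14–16 s: |Δx| = |-12 − 0| = 12 m
Total path = 43 m; average speed = 43/16 = 2.6875 m/s.

2.6875 m/s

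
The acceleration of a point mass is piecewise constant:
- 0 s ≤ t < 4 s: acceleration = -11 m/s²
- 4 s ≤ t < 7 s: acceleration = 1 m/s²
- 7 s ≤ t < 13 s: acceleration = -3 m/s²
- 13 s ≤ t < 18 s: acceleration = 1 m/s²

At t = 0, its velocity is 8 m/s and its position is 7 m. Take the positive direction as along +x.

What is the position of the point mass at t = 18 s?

On each constant-a segment, Δv = aΔt and Δx = v₀Δt + ½aΔt²; chain segment to segment.
0–4 s: v starts 8 m/s; Δx = 8·4 + ½·-11·4² = -56 m; v ends -36 m/s.
4–7 s: v starts -36 m/s; Δx = -36·3 + ½·1·3² = -103.5 m; v ends -33 m/s.
7–13 s: v starts -33 m/s; Δx = -33·6 + ½·-3·6² = -252 m; v ends -51 m/s.
13–18 s: v starts -51 m/s; Δx = -51·5 + ½·1·5² = -242.5 m; v ends -46 m/s.
x(18) = 7 + Σ Δx = -647 m.

-647 m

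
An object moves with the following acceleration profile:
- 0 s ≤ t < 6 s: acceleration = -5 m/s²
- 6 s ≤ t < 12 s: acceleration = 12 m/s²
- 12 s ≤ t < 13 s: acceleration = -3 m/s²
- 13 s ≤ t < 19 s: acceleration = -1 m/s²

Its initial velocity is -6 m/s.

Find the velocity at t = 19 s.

Δv equals the area under the a-t graph; then v = v₀ + Δv.
0–6 s: -5 × 6 = -30 m/s
6–12 s: 12 × 6 = 72 m/s
12–13 s: -3 × 1 = -3 m/s
13–19 s: -1 × 6 = -6 m/s
Δv = 33 m/s, so v(19) = -6 + (33) = 27 m/s.

27 m/s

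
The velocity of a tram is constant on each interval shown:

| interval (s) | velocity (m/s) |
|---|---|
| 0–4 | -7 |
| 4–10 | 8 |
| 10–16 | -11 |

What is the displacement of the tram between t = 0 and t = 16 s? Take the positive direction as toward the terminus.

-46 m

Displacement is the signed area under the v-t curve.
0–4 s: -7 × 4 = -28 m
4–10 s: 8 × 6 = 48 m
10–16 s: -11 × 6 = -66 m
Net displacement = -46 m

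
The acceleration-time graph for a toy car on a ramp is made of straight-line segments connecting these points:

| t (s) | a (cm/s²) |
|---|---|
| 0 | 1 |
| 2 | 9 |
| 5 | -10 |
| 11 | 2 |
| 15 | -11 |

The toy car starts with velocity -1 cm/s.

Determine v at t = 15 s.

-34.5 cm/s

Δv equals the area under the a-t graph; then v = v₀ + Δv.
0–2 s: ½(1 + 9)(2) = 10 cm/s
2–5 s: ½(9 + -10)(3) = -1.5 cm/s
5–11 s: ½(-10 + 2)(6) = -24 cm/s
11–15 s: ½(2 + -11)(4) = -18 cm/s
Δv = -33.5 cm/s, so v(15) = -1 + (-33.5) = -34.5 cm/s.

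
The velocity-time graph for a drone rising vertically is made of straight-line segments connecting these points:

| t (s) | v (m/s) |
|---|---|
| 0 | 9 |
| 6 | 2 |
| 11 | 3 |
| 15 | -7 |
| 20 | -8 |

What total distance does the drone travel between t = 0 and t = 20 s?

Total distance travelled is ∫|v| dt — sum the magnitudes of each area piece.
0–6 s: |½(9 + 2)(6)| = 33 m
6–11 s: |½(2 + 3)(5)| = 12.5 m
11–15 s: v = 0 at t = 12.2 s; triangle areas 1.8 + 9.8 = 11.6 m
15–20 s: |½(-7 + -8)(5)| = 37.5 m
Total distance = 94.6 m

94.6 m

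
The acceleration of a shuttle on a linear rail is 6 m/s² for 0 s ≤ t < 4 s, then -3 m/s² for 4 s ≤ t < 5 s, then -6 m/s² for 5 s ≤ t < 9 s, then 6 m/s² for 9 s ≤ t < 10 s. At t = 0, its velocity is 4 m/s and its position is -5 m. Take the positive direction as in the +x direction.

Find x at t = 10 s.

On each constant-a segment, Δv = aΔt and Δx = v₀Δt + ½aΔt²; chain segment to segment.
0–4 s: v starts 4 m/s; Δx = 4·4 + ½·6·4² = 64 m; v ends 28 m/s.
4–5 s: v starts 28 m/s; Δx = 28·1 + ½·-3·1² = 26.5 m; v ends 25 m/s.
5–9 s: v starts 25 m/s; Δx = 25·4 + ½·-6·4² = 52 m; v ends 1 m/s.
9–10 s: v starts 1 m/s; Δx = 1·1 + ½·6·1² = 4 m; v ends 7 m/s.
x(10) = -5 + Σ Δx = 141.5 m.

141.5 m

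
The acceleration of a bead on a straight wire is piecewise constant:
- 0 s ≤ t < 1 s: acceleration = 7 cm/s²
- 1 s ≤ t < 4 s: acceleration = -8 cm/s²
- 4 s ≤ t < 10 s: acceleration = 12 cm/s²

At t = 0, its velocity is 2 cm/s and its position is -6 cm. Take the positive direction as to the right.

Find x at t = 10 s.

116.5 cm

On each constant-a segment, Δv = aΔt and Δx = v₀Δt + ½aΔt²; chain segment to segment.
0–1 s: v starts 2 cm/s; Δx = 2·1 + ½·7·1² = 5.5 cm; v ends 9 cm/s.
1–4 s: v starts 9 cm/s; Δx = 9·3 + ½·-8·3² = -9 cm; v ends -15 cm/s.
4–10 s: v starts -15 cm/s; Δx = -15·6 + ½·12·6² = 126 cm; v ends 57 cm/s.
x(10) = -6 + Σ Δx = 116.5 cm.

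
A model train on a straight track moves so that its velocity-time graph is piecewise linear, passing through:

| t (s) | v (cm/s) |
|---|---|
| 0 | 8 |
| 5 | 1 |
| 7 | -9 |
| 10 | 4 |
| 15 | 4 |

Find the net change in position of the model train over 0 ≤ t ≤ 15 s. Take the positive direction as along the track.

Displacement is the signed area under the v-t curve.
0–5 s: ½(8 + 1)(5) = 22.5 cm
5–7 s: ½(1 + -9)(2) = -8 cm
7–10 s: ½(-9 + 4)(3) = -7.5 cm
10–15 s: 4 × 5 = 20 cm
Net displacement = 27 cm

27 cm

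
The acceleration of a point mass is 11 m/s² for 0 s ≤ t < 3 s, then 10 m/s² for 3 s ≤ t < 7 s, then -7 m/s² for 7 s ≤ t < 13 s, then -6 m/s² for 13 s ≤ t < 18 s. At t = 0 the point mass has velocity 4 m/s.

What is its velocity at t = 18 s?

Δv equals the area under the a-t graph; then v = v₀ + Δv.
0–3 s: 11 × 3 = 33 m/s
3–7 s: 10 × 4 = 40 m/s
7–13 s: -7 × 6 = -42 m/s
13–18 s: -6 × 5 = -30 m/s
Δv = 1 m/s, so v(18) = 4 + (1) = 5 m/s.

5 m/s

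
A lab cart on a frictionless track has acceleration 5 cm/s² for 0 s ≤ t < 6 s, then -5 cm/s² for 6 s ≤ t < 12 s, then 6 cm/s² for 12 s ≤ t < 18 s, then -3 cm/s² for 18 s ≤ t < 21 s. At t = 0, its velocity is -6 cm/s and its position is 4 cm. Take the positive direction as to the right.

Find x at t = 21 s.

On each constant-a segment, Δv = aΔt and Δx = v₀Δt + ½aΔt²; chain segment to segment.
0–6 s: v starts -6 cm/s; Δx = -6·6 + ½·5·6² = 54 cm; v ends 24 cm/s.
6–12 s: v starts 24 cm/s; Δx = 24·6 + ½·-5·6² = 54 cm; v ends -6 cm/s.
12–18 s: v starts -6 cm/s; Δx = -6·6 + ½·6·6² = 72 cm; v ends 30 cm/s.
18–21 s: v starts 30 cm/s; Δx = 30·3 + ½·-3·3² = 76.5 cm; v ends 21 cm/s.
x(21) = 4 + Σ Δx = 260.5 cm.

260.5 cm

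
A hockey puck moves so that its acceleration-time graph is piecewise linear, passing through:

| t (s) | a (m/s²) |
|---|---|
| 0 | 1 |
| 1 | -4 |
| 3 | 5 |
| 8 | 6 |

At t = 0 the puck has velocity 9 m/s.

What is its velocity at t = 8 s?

36 m/s

Δv equals the area under the a-t graph; then v = v₀ + Δv.
0–1 s: ½(1 + -4)(1) = -1.5 m/s
1–3 s: ½(-4 + 5)(2) = 1 m/s
3–8 s: ½(5 + 6)(5) = 27.5 m/s
Δv = 27 m/s, so v(8) = 9 + (27) = 36 m/s.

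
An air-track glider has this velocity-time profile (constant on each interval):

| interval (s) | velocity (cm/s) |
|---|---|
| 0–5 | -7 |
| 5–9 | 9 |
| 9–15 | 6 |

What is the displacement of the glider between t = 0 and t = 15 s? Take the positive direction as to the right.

Displacement is the signed area under the v-t curve.
0–5 s: -7 × 5 = -35 cm
5–9 s: 9 × 4 = 36 cm
9–15 s: 6 × 6 = 36 cm
Net displacement = 37 cm

37 cm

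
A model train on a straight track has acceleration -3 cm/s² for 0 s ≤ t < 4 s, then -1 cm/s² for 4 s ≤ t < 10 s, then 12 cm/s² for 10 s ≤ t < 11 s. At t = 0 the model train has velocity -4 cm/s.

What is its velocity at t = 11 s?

-10 cm/s

Δv equals the area under the a-t graph; then v = v₀ + Δv.
0–4 s: -3 × 4 = -12 cm/s
4–10 s: -1 × 6 = -6 cm/s
10–11 s: 12 × 1 = 12 cm/s
Δv = -6 cm/s, so v(11) = -4 + (-6) = -10 cm/s.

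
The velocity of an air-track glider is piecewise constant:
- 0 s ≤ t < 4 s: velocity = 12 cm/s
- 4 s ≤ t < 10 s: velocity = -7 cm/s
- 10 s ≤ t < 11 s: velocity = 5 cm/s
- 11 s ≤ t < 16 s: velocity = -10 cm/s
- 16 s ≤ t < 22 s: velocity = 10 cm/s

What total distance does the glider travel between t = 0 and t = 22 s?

205 cm

Distance (not displacement) is the total path length: add the absolute areas under v-t.
0–4 s: |12| × 4 = 48 cm
4–10 s: |-7| × 6 = 42 cm
10–11 s: |5| × 1 = 5 cm
11–16 s: |-10| × 5 = 50 cm
16–22 s: |10| × 6 = 60 cm
Total distance = 205 cm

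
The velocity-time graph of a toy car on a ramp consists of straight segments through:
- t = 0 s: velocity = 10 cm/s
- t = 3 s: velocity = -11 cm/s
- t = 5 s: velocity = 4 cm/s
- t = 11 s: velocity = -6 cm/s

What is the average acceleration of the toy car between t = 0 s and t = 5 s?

Average acceleration = Δv/Δt = (4 − 10)/(5 − 0) = -1.2 cm/s².

-1.2 cm/s²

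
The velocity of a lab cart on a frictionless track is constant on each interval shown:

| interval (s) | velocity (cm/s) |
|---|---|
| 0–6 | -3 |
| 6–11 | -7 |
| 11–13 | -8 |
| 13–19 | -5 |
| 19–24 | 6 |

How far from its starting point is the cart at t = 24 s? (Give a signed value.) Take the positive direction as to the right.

-69 cm

Displacement is the signed area under the v-t curve.
0–6 s: -3 × 6 = -18 cm
6–11 s: -7 × 5 = -35 cm
11–13 s: -8 × 2 = -16 cm
13–19 s: -5 × 6 = -30 cm
19–24 s: 6 × 5 = 30 cm
Net displacement = -69 cm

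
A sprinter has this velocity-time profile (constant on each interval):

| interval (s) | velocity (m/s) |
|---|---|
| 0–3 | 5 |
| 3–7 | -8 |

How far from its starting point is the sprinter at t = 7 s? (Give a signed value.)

-17 m

Net displacement equals the area under the velocity-time graph (areas below the axis count negative).
0–3 s: 5 × 3 = 15 m
3–7 s: -8 × 4 = -32 m
Net displacement = -17 m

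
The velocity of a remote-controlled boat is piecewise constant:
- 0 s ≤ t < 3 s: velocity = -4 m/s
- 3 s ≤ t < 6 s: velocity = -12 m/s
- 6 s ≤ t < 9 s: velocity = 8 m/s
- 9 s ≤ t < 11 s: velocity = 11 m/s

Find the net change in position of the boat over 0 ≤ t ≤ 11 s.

Net displacement equals the area under the velocity-time graph (areas below the axis count negative).
0–3 s: -4 × 3 = -12 m
3–6 s: -12 × 3 = -36 m
6–9 s: 8 × 3 = 24 m
9–11 s: 11 × 2 = 22 m
Net displacement = -2 m

-2 m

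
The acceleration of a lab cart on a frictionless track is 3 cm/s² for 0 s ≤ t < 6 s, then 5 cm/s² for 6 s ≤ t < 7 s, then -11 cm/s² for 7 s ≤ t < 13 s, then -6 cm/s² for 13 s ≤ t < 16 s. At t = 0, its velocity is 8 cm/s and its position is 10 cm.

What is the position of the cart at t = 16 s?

-3.5 cm

On each constant-a segment, Δv = aΔt and Δx = v₀Δt + ½aΔt²; chain segment to segment.
0–6 s: v starts 8 cm/s; Δx = 8·6 + ½·3·6² = 102 cm; v ends 26 cm/s.
6–7 s: v starts 26 cm/s; Δx = 26·1 + ½·5·1² = 28.5 cm; v ends 31 cm/s.
7–13 s: v starts 31 cm/s; Δx = 31·6 + ½·-11·6² = -12 cm; v ends -35 cm/s.
13–16 s: v starts -35 cm/s; Δx = -35·3 + ½·-6·3² = -132 cm; v ends -53 cm/s.
x(16) = 10 + Σ Δx = -3.5 cm.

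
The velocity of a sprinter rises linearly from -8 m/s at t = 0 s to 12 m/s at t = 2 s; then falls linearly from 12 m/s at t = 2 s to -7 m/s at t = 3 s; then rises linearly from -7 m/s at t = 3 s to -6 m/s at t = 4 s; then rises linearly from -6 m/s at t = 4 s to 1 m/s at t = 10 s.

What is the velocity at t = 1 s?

On 0–2 s the graph is linear from -8 to 12 m/s: v(1) = -8 + (12 − -8)·(1 − 0)/(2 − 0) = 2 m/s.

2 m/s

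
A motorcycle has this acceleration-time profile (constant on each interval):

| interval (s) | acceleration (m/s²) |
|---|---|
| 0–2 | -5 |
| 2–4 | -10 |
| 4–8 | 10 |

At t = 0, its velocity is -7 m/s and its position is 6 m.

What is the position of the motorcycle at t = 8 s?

On each constant-a segment, Δv = aΔt and Δx = v₀Δt + ½aΔt²; chain segment to segment.
0–2 s: v starts -7 m/s; Δx = -7·2 + ½·-5·2² = -24 m; v ends -17 m/s.
2–4 s: v starts -17 m/s; Δx = -17·2 + ½·-10·2² = -54 m; v ends -37 m/s.
4–8 s: v starts -37 m/s; Δx = -37·4 + ½·10·4² = -68 m; v ends 3 m/s.
x(8) = 6 + Σ Δx = -140 m.

-140 m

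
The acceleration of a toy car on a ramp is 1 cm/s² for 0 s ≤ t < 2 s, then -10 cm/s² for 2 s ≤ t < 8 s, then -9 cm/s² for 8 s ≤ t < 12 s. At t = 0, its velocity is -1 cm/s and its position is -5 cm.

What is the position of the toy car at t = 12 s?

-487 cm

On each constant-a segment, Δv = aΔt and Δx = v₀Δt + ½aΔt²; chain segment to segment.
0–2 s: v starts -1 cm/s; Δx = -1·2 + ½·1·2² = 0 cm; v ends 1 cm/s.
2–8 s: v starts 1 cm/s; Δx = 1·6 + ½·-10·6² = -174 cm; v ends -59 cm/s.
8–12 s: v starts -59 cm/s; Δx = -59·4 + ½·-9·4² = -308 cm; v ends -95 cm/s.
x(12) = -5 + Σ Δx = -487 cm.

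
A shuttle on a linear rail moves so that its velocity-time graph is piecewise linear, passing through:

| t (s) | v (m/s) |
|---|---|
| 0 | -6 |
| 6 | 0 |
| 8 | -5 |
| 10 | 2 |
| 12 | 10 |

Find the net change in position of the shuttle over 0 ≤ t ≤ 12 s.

Net displacement equals the area under the velocity-time graph (areas below the axis count negative).
0–6 s: ½(-6 + 0)(6) = -18 m
6–8 s: ½(0 + -5)(2) = -5 m
8–10 s: ½(-5 + 2)(2) = -3 m
10–12 s: ½(2 + 10)(2) = 12 m
Net displacement = -14 m

-14 m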